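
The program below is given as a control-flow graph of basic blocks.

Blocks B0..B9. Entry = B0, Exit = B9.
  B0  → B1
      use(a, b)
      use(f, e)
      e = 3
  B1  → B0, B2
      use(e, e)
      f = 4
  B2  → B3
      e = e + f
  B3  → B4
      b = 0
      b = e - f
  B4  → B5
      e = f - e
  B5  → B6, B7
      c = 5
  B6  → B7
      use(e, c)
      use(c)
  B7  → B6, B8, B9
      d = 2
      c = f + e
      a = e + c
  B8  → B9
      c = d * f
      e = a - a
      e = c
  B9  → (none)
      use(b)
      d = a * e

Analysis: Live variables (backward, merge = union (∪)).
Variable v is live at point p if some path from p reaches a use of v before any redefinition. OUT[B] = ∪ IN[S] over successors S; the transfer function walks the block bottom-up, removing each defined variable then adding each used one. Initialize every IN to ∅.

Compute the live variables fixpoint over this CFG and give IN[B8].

Fixpoint table:
  B0:   IN={a, b, e, f}   OUT={a, b, e}
  B1:   IN={a, b, e}   OUT={a, b, e, f}
  B2:   IN={e, f}   OUT={e, f}
  B3:   IN={e, f}   OUT={b, e, f}
  B4:   IN={b, e, f}   OUT={b, e, f}
  B5:   IN={b, e, f}   OUT={b, c, e, f}
  B6:   IN={b, c, e, f}   OUT={b, e, f}
  B7:   IN={b, e, f}   OUT={a, b, c, d, e, f}
  B8:   IN={a, b, d, f}   OUT={a, b, e}
  B9:   IN={a, b, e}   OUT={}

Merge at B8: OUT[B8] = IN[B9] = {a, b, e}
Applying B8's transfer function to that OUT value gives IN[B8] (row B8 above).

Answer: {a, b, d, f}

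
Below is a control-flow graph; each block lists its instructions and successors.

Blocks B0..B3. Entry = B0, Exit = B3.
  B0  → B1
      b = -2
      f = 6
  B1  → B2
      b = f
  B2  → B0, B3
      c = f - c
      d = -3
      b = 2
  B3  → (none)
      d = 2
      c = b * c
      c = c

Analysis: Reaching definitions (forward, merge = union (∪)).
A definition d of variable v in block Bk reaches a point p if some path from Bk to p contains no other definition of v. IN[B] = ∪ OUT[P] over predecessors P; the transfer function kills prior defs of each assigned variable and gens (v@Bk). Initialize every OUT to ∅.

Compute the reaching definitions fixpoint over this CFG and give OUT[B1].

Answer: {b@B1, c@B2, d@B2, f@B0}

Working:
Per-block solution:
  B0: | IN={b@B2, c@B2, d@B2, f@B0} | OUT={b@B0, c@B2, d@B2, f@B0}
  B1: | IN={b@B0, c@B2, d@B2, f@B0} | OUT={b@B1, c@B2, d@B2, f@B0}
  B2: | IN={b@B1, c@B2, d@B2, f@B0} | OUT={b@B2, c@B2, d@B2, f@B0}
  B3: | IN={b@B2, c@B2, d@B2, f@B0} | OUT={b@B2, c@B3, d@B3, f@B0}

Merge at B1: IN[B1] = OUT[B0] = {b@B0, c@B2, d@B2, f@B0}
Applying B1's transfer function to that IN value gives OUT[B1] (row B1 above).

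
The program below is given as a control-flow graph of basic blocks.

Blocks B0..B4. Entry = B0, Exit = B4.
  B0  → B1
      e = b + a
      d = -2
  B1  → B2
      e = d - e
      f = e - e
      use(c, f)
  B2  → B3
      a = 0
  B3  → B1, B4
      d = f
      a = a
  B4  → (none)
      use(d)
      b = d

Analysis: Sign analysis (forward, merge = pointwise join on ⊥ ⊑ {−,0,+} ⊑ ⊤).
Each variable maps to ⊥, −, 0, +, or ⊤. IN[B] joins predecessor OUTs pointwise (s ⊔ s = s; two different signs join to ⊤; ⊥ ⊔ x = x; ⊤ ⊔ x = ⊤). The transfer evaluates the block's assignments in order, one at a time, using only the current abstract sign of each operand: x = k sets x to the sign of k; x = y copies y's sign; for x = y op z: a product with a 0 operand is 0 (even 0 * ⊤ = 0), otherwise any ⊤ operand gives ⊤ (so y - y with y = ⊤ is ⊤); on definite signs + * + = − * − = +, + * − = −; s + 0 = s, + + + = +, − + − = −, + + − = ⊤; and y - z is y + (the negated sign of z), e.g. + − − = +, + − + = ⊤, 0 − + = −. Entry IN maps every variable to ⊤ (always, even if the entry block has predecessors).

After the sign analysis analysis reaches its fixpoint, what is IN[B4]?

Answer: {a: 0, b: ⊤, c: ⊤, d: ⊤, e: ⊤, f: ⊤}

Trace:
Fixpoint table:
  B0:  IN=(all ⊤)  OUT={d:-; rest ⊤}
  B1:  IN=(all ⊤)  OUT=(all ⊤)
  B2:  IN=(all ⊤)  OUT={a:0; rest ⊤}
  B3:  IN={a:0; rest ⊤}  OUT={a:0; rest ⊤}
  B4:  IN={a:0; rest ⊤}  OUT={a:0; rest ⊤}

Merge at B4: IN[B4] = OUT[B3] = {a: 0, b: ⊤, c: ⊤, d: ⊤, e: ⊤, f: ⊤}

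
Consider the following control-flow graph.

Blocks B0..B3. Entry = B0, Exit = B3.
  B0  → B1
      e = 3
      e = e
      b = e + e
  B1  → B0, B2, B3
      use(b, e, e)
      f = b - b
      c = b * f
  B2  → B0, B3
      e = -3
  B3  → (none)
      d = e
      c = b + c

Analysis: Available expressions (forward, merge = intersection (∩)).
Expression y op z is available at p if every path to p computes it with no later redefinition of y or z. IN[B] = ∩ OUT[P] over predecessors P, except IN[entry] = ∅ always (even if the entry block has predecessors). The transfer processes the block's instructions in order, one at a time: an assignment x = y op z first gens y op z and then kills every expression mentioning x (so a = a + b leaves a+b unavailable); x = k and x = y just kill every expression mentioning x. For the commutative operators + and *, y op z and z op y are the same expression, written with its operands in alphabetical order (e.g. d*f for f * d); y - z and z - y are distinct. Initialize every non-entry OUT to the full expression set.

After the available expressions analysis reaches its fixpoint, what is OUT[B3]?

Answer: {b*f, b-b}

Trace:
Converged values:
  B0:   IN={}   OUT={e+e}
  B1:   IN={e+e}   OUT={b*f, b-b, e+e}
  B2:   IN={b*f, b-b, e+e}   OUT={b*f, b-b}
  B3:   IN={b*f, b-b}   OUT={b*f, b-b}

Merge at B3: IN[B3] = OUT[B1] ∩ OUT[B2] = {b*f, b-b}
Applying B3's transfer function to that IN value gives OUT[B3] (row B3 above).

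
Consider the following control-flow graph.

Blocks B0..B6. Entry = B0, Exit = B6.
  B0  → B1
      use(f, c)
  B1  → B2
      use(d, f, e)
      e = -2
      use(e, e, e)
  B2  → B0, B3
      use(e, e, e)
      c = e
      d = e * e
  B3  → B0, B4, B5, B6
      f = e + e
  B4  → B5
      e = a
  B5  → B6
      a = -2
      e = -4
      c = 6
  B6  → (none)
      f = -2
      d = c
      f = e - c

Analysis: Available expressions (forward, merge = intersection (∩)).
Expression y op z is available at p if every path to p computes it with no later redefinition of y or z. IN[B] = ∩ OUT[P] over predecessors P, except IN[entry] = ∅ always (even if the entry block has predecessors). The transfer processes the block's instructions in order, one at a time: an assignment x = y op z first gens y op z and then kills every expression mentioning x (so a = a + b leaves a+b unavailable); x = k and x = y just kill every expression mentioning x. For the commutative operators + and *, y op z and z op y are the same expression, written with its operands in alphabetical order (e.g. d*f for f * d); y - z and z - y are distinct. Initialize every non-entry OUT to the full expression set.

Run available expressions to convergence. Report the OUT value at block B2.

Answer: {e*e}

Working:
Converged values:
  B0:  IN={}  OUT={}
  B1:  IN={}  OUT={}
  B2:  IN={}  OUT={e*e}
  B3:  IN={e*e}  OUT={e*e, e+e}
  B4:  IN={e*e, e+e}  OUT={}
  B5:  IN={}  OUT={}
  B6:  IN={}  OUT={e-c}

Merge at B2: IN[B2] = OUT[B1] = {}
Applying B2's transfer function to that IN value gives OUT[B2] (row B2 above).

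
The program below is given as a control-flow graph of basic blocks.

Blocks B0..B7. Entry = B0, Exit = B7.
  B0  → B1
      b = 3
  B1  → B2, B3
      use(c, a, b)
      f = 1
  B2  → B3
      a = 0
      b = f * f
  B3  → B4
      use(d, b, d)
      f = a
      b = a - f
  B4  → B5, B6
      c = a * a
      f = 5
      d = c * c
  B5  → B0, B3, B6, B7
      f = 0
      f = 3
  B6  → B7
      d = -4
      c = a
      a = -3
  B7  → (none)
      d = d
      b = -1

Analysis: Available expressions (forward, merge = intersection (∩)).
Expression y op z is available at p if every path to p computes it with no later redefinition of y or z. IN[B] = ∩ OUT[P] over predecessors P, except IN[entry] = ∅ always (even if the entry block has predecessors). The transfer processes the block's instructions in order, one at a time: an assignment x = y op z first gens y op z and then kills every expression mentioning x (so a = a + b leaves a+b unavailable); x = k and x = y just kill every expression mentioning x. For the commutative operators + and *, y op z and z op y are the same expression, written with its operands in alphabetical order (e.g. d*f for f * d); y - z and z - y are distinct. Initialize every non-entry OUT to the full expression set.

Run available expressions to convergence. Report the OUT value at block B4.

Per-block solution:
  B0:   IN={}   OUT={}
  B1:   IN={}   OUT={}
  B2:   IN={}   OUT={f*f}
  B3:   IN={}   OUT={a-f}
  B4:   IN={a-f}   OUT={a*a, c*c}
  B5:   IN={a*a, c*c}   OUT={a*a, c*c}
  B6:   IN={a*a, c*c}   OUT={}
  B7:   IN={}   OUT={}

Merge at B4: IN[B4] = OUT[B3] = {a-f}
Applying B4's transfer function to that IN value gives OUT[B4] (row B4 above).

Answer: {a*a, c*c}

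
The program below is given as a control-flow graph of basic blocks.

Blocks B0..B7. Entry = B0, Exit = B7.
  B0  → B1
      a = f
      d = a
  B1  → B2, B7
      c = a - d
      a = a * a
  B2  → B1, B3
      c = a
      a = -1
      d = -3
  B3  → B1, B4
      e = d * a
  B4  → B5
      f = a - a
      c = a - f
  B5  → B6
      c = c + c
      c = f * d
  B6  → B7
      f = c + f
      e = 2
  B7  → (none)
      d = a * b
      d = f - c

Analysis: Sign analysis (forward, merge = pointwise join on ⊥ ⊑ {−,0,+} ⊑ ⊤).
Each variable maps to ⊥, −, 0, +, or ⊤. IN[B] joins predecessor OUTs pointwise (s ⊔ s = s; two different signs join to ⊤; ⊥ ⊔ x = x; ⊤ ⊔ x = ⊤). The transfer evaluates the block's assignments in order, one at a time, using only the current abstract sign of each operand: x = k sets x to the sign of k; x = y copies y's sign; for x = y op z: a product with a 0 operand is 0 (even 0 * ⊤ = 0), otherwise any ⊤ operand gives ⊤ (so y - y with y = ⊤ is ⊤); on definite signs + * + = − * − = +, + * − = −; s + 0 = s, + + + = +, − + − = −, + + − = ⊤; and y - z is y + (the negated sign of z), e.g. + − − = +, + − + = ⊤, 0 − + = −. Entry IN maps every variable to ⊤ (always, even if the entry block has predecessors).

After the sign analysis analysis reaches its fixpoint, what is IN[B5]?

Answer: {a: -, b: ⊤, c: ⊤, d: -, e: +, f: ⊤}

Derivation:
Fixpoint table:
  B0:  IN=(all ⊤)  OUT=(all ⊤)
  B1:  IN=(all ⊤)  OUT=(all ⊤)
  B2:  IN=(all ⊤)  OUT={a:-, d:-; rest ⊤}
  B3:  IN={a:-, d:-; rest ⊤}  OUT={a:-, d:-, e:+; rest ⊤}
  B4:  IN={a:-, d:-, e:+; rest ⊤}  OUT={a:-, d:-, e:+; rest ⊤}
  B5:  IN={a:-, d:-, e:+; rest ⊤}  OUT={a:-, d:-, e:+; rest ⊤}
  B6:  IN={a:-, d:-, e:+; rest ⊤}  OUT={a:-, d:-, e:+; rest ⊤}
  B7:  IN=(all ⊤)  OUT=(all ⊤)

Merge at B5: IN[B5] = OUT[B4] = {a: -, b: ⊤, c: ⊤, d: -, e: +, f: ⊤}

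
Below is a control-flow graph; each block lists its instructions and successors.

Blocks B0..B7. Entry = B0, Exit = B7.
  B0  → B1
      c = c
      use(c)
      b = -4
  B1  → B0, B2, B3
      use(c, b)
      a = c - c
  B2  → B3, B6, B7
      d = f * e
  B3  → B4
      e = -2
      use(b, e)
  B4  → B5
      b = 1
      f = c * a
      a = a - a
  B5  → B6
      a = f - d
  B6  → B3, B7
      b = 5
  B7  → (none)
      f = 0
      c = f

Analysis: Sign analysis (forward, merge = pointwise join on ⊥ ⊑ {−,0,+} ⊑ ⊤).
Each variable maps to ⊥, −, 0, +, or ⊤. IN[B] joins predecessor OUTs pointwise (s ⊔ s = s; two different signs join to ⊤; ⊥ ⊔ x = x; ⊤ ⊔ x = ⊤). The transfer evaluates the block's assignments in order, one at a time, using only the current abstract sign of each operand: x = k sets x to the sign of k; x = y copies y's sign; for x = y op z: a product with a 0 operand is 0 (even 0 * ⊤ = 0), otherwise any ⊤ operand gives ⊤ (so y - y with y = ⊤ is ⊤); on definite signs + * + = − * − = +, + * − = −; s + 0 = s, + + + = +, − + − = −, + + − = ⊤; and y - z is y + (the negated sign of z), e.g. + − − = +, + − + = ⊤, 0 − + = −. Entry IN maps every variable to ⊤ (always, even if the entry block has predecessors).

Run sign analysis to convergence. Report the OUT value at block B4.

Answer: {a: ⊤, b: +, c: ⊤, d: ⊤, e: -, f: ⊤}

Working:
Per-block solution:
  B0:  IN=(all ⊤)  OUT={b:-; rest ⊤}
  B1:  IN={b:-; rest ⊤}  OUT={b:-; rest ⊤}
  B2:  IN={b:-; rest ⊤}  OUT={b:-; rest ⊤}
  B3:  IN=(all ⊤)  OUT={e:-; rest ⊤}
  B4:  IN={e:-; rest ⊤}  OUT={b:+, e:-; rest ⊤}
  B5:  IN={b:+, e:-; rest ⊤}  OUT={b:+, e:-; rest ⊤}
  B6:  IN=(all ⊤)  OUT={b:+; rest ⊤}
  B7:  IN=(all ⊤)  OUT={c:0, f:0; rest ⊤}

Merge at B4: IN[B4] = OUT[B3] = {a: ⊤, b: ⊤, c: ⊤, d: ⊤, e: -, f: ⊤}
Applying B4's transfer function to that IN value gives OUT[B4] (row B4 above).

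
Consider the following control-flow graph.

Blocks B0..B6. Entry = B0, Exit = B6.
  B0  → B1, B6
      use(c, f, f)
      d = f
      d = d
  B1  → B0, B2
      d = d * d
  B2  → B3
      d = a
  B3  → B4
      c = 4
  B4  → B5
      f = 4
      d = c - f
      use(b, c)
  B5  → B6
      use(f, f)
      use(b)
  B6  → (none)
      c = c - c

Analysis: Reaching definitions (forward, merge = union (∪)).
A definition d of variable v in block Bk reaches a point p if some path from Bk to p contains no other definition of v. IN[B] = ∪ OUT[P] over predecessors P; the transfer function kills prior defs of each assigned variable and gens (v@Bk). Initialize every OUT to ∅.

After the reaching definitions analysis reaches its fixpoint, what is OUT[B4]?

Converged values:
  B0: | IN={d@B1} | OUT={d@B0}
  B1: | IN={d@B0} | OUT={d@B1}
  B2: | IN={d@B1} | OUT={d@B2}
  B3: | IN={d@B2} | OUT={c@B3, d@B2}
  B4: | IN={c@B3, d@B2} | OUT={c@B3, d@B4, f@B4}
  B5: | IN={c@B3, d@B4, f@B4} | OUT={c@B3, d@B4, f@B4}
  B6: | IN={c@B3, d@B0, d@B4, f@B4} | OUT={c@B6, d@B0, d@B4, f@B4}

Merge at B4: IN[B4] = OUT[B3] = {c@B3, d@B2}
Applying B4's transfer function to that IN value gives OUT[B4] (row B4 above).

Answer: {c@B3, d@B4, f@B4}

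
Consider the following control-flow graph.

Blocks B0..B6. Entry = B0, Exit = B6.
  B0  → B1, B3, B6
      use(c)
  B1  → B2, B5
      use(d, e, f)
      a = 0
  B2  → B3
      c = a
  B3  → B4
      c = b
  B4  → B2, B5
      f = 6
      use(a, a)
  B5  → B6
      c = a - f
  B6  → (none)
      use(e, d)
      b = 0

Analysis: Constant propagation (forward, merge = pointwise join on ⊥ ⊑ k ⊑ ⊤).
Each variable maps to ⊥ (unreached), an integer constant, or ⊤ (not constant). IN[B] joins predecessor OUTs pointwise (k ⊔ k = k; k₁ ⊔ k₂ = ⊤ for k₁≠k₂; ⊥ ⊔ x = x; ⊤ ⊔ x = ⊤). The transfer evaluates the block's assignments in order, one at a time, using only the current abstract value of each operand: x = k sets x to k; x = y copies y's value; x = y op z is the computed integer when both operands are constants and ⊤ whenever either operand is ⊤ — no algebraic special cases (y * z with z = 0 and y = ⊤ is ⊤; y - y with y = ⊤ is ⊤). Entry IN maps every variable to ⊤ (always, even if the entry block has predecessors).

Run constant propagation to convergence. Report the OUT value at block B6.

Answer: {a: ⊤, b: 0, c: ⊤, d: ⊤, e: ⊤, f: ⊤}

Working:
Per-block solution:
  B0:  IN=(all ⊤)  OUT=(all ⊤)
  B1:  IN=(all ⊤)  OUT={a:0; rest ⊤}
  B2:  IN=(all ⊤)  OUT=(all ⊤)
  B3:  IN=(all ⊤)  OUT=(all ⊤)
  B4:  IN=(all ⊤)  OUT={f:6; rest ⊤}
  B5:  IN=(all ⊤)  OUT=(all ⊤)
  B6:  IN=(all ⊤)  OUT={b:0; rest ⊤}

Merge at B6: IN[B6] = OUT[B0] ⊔ OUT[B5] = {a: ⊤, b: ⊤, c: ⊤, d: ⊤, e: ⊤, f: ⊤}
Applying B6's transfer function to that IN value gives OUT[B6] (row B6 above).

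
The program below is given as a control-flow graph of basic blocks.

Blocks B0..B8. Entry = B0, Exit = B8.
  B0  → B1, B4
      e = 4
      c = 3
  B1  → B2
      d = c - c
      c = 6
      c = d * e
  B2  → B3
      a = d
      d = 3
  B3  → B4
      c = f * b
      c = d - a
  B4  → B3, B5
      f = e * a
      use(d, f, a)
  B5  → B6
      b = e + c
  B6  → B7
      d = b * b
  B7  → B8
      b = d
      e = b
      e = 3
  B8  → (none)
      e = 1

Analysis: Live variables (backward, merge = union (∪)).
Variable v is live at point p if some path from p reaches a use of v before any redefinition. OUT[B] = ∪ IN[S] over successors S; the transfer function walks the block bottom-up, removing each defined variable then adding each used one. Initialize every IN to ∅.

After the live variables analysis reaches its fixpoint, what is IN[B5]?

Answer: {c, e}

Derivation:
Converged values:
  B0:  IN={a, b, d, f}  OUT={a, b, c, d, e, f}
  B1:  IN={b, c, e, f}  OUT={b, d, e, f}
  B2:  IN={b, d, e, f}  OUT={a, b, d, e, f}
  B3:  IN={a, b, d, e, f}  OUT={a, b, c, d, e}
  B4:  IN={a, b, c, d, e}  OUT={a, b, c, d, e, f}
  B5:  IN={c, e}  OUT={b}
  B6:  IN={b}  OUT={d}
  B7:  IN={d}  OUT={}
  B8:  IN={}  OUT={}

Merge at B5: OUT[B5] = IN[B6] = {b}
Applying B5's transfer function to that OUT value gives IN[B5] (row B5 above).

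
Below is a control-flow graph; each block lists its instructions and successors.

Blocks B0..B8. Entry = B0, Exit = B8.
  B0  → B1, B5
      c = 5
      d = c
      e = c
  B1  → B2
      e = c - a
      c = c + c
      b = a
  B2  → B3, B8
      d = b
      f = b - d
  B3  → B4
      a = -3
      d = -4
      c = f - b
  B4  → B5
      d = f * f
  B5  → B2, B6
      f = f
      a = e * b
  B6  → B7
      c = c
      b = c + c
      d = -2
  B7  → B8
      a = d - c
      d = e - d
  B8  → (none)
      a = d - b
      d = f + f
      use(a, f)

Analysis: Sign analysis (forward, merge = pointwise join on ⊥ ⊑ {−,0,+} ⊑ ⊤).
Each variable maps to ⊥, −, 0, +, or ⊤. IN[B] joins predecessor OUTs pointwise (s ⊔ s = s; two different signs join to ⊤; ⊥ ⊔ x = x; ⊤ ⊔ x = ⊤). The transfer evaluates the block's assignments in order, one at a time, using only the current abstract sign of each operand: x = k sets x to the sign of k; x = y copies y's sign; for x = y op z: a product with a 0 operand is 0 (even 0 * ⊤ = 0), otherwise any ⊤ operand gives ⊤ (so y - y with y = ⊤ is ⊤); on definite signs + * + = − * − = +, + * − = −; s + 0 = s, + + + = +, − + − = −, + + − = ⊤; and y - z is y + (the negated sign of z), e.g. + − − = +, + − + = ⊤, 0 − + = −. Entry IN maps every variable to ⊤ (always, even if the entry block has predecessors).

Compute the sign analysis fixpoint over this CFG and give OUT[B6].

Answer: {a: ⊤, b: ⊤, c: ⊤, d: -, e: ⊤, f: ⊤}

Working:
Converged values:
  B0:  IN=(all ⊤)  OUT={c:+, d:+, e:+; rest ⊤}
  B1:  IN={c:+, d:+, e:+; rest ⊤}  OUT={c:+, d:+; rest ⊤}
  B2:  IN=(all ⊤)  OUT=(all ⊤)
  B3:  IN=(all ⊤)  OUT={a:-, d:-; rest ⊤}
  B4:  IN={a:-, d:-; rest ⊤}  OUT={a:-; rest ⊤}
  B5:  IN=(all ⊤)  OUT=(all ⊤)
  B6:  IN=(all ⊤)  OUT={d:-; rest ⊤}
  B7:  IN={d:-; rest ⊤}  OUT=(all ⊤)
  B8:  IN=(all ⊤)  OUT=(all ⊤)

Merge at B6: IN[B6] = OUT[B5] = {a: ⊤, b: ⊤, c: ⊤, d: ⊤, e: ⊤, f: ⊤}
Applying B6's transfer function to that IN value gives OUT[B6] (row B6 above).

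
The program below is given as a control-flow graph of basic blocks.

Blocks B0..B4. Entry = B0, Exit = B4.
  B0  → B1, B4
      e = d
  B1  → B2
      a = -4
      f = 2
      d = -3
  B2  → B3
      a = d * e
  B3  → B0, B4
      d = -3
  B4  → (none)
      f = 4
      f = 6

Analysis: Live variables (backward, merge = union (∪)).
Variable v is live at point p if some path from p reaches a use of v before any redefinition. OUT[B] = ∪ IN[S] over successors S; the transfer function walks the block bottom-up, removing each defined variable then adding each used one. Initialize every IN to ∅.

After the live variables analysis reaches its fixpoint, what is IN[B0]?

Converged values:
  B0: | IN={d} | OUT={e}
  B1: | IN={e} | OUT={d, e}
  B2: | IN={d, e} | OUT={}
  B3: | IN={} | OUT={d}
  B4: | IN={} | OUT={}

Merge at B0: OUT[B0] = IN[B1] ⊔ IN[B4] = {e}
Applying B0's transfer function to that OUT value gives IN[B0] (row B0 above).

Answer: {d}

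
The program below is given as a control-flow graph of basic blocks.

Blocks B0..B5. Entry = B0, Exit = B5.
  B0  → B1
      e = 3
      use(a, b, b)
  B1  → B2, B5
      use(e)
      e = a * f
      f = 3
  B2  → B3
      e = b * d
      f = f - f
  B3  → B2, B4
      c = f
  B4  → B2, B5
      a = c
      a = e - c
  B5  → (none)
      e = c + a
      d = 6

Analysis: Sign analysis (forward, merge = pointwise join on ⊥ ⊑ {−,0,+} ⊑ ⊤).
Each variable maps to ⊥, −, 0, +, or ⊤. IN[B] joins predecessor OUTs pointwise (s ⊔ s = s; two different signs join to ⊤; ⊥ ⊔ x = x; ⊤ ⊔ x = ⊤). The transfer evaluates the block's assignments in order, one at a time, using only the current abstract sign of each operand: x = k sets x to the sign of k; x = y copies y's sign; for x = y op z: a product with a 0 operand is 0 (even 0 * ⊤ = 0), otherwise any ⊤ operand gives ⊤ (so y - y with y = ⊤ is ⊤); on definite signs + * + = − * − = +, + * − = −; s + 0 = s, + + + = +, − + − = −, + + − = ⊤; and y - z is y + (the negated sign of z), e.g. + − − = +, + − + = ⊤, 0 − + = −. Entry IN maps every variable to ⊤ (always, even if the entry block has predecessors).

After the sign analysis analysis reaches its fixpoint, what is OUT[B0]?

Converged values:
  B0:  IN=(all ⊤)  OUT={e:+; rest ⊤}
  B1:  IN={e:+; rest ⊤}  OUT={f:+; rest ⊤}
  B2:  IN=(all ⊤)  OUT=(all ⊤)
  B3:  IN=(all ⊤)  OUT=(all ⊤)
  B4:  IN=(all ⊤)  OUT=(all ⊤)
  B5:  IN=(all ⊤)  OUT={d:+; rest ⊤}

B0 is the boundary node: IN[B0] = {a: ⊤, b: ⊤, c: ⊤, d: ⊤, e: ⊤, f: ⊤}
Applying B0's transfer function to that IN value gives OUT[B0] (row B0 above).

Answer: {a: ⊤, b: ⊤, c: ⊤, d: ⊤, e: +, f: ⊤}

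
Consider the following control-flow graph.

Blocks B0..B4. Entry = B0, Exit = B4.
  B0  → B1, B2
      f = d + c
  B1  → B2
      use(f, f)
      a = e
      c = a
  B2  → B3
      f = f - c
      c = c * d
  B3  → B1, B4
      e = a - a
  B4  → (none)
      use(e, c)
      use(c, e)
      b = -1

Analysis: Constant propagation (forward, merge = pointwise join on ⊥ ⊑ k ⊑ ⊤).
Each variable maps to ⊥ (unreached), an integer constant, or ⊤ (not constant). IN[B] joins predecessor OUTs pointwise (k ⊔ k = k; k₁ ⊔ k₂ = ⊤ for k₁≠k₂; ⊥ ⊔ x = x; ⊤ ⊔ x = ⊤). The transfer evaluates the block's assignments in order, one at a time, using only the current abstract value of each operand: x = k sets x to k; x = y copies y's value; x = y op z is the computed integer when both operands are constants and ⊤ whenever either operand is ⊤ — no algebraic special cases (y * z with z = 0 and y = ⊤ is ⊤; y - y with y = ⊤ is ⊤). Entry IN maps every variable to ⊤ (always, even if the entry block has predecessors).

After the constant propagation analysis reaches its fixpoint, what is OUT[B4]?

Per-block solution:
  B0:   IN=(all ⊤)   OUT=(all ⊤)
  B1:   IN=(all ⊤)   OUT=(all ⊤)
  B2:   IN=(all ⊤)   OUT=(all ⊤)
  B3:   IN=(all ⊤)   OUT=(all ⊤)
  B4:   IN=(all ⊤)   OUT={b:-1; rest ⊤}

Merge at B4: IN[B4] = OUT[B3] = {a: ⊤, b: ⊤, c: ⊤, d: ⊤, e: ⊤, f: ⊤}
Applying B4's transfer function to that IN value gives OUT[B4] (row B4 above).

Answer: {a: ⊤, b: -1, c: ⊤, d: ⊤, e: ⊤, f: ⊤}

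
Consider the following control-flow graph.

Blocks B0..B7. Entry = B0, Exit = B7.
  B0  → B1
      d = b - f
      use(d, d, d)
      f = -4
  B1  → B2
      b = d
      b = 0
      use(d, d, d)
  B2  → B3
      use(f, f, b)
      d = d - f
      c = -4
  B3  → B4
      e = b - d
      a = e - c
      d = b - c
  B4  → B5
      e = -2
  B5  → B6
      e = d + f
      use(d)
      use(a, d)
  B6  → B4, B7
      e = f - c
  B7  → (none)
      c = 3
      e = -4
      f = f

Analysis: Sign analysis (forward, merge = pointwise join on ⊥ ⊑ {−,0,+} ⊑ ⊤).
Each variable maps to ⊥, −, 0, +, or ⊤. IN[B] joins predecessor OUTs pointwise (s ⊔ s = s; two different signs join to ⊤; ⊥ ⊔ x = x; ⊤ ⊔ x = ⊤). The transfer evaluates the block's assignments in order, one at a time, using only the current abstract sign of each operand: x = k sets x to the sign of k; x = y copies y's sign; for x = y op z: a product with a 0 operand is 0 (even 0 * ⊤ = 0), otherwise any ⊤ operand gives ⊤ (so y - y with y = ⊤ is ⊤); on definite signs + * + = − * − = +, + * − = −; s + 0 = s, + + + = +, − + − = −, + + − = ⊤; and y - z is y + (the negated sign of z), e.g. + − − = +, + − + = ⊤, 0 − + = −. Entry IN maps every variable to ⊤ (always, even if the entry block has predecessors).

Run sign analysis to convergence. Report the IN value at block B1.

Answer: {a: ⊤, b: ⊤, c: ⊤, d: ⊤, e: ⊤, f: -}

Working:
Converged values:
  B0:   IN=(all ⊤)   OUT={f:-; rest ⊤}
  B1:   IN={f:-; rest ⊤}   OUT={b:0, f:-; rest ⊤}
  B2:   IN={b:0, f:-; rest ⊤}   OUT={b:0, c:-, f:-; rest ⊤}
  B3:   IN={b:0, c:-, f:-; rest ⊤}   OUT={b:0, c:-, d:+, f:-; rest ⊤}
  B4:   IN={b:0, c:-, d:+, f:-; rest ⊤}   OUT={b:0, c:-, d:+, e:-, f:-; rest ⊤}
  B5:   IN={b:0, c:-, d:+, e:-, f:-; rest ⊤}   OUT={b:0, c:-, d:+, f:-; rest ⊤}
  B6:   IN={b:0, c:-, d:+, f:-; rest ⊤}   OUT={b:0, c:-, d:+, f:-; rest ⊤}
  B7:   IN={b:0, c:-, d:+, f:-; rest ⊤}   OUT={b:0, c:+, d:+, e:-, f:-; rest ⊤}

Merge at B1: IN[B1] = OUT[B0] = {a: ⊤, b: ⊤, c: ⊤, d: ⊤, e: ⊤, f: -}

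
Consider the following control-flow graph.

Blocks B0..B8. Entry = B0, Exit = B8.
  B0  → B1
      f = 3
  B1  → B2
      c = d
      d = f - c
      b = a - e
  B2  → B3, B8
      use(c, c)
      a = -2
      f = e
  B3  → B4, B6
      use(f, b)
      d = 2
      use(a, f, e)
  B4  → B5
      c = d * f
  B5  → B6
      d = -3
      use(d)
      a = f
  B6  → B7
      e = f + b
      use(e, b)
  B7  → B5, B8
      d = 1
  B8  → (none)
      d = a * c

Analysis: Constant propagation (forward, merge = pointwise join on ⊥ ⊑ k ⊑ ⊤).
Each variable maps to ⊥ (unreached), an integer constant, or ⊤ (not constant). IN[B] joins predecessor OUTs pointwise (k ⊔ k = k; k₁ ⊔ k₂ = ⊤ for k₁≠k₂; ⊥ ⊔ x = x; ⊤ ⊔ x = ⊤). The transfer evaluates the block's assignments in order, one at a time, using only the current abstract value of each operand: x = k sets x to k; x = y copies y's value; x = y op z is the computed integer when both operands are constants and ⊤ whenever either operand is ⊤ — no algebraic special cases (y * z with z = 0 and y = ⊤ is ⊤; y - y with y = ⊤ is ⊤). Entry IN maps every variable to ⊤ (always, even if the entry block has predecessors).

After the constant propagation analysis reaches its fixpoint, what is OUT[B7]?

Converged values:
  B0:   IN=(all ⊤)   OUT={f:3; rest ⊤}
  B1:   IN={f:3; rest ⊤}   OUT={f:3; rest ⊤}
  B2:   IN={f:3; rest ⊤}   OUT={a:-2; rest ⊤}
  B3:   IN={a:-2; rest ⊤}   OUT={a:-2, d:2; rest ⊤}
  B4:   IN={a:-2, d:2; rest ⊤}   OUT={a:-2, d:2; rest ⊤}
  B5:   IN=(all ⊤)   OUT={d:-3; rest ⊤}
  B6:   IN=(all ⊤)   OUT=(all ⊤)
  B7:   IN=(all ⊤)   OUT={d:1; rest ⊤}
  B8:   IN=(all ⊤)   OUT=(all ⊤)

Merge at B7: IN[B7] = OUT[B6] = {a: ⊤, b: ⊤, c: ⊤, d: ⊤, e: ⊤, f: ⊤}
Applying B7's transfer function to that IN value gives OUT[B7] (row B7 above).

Answer: {a: ⊤, b: ⊤, c: ⊤, d: 1, e: ⊤, f: ⊤}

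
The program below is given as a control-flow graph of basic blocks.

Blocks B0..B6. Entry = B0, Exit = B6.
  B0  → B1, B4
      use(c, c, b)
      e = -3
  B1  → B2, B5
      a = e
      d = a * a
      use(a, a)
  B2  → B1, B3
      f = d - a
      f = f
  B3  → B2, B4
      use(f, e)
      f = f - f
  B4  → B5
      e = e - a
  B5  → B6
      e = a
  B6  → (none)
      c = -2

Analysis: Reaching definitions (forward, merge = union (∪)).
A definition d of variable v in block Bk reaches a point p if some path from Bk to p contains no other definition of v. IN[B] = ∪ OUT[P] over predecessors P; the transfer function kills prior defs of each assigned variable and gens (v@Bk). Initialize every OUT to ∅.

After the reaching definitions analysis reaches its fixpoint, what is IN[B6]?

Fixpoint table:
  B0: | IN={} | OUT={e@B0}
  B1: | IN={a@B1, d@B1, e@B0, f@B2} | OUT={a@B1, d@B1, e@B0, f@B2}
  B2: | IN={a@B1, d@B1, e@B0, f@B2, f@B3} | OUT={a@B1, d@B1, e@B0, f@B2}
  B3: | IN={a@B1, d@B1, e@B0, f@B2} | OUT={a@B1, d@B1, e@B0, f@B3}
  B4: | IN={a@B1, d@B1, e@B0, f@B3} | OUT={a@B1, d@B1, e@B4, f@B3}
  B5: | IN={a@B1, d@B1, e@B0, e@B4, f@B2, f@B3} | OUT={a@B1, d@B1, e@B5, f@B2, f@B3}
  B6: | IN={a@B1, d@B1, e@B5, f@B2, f@B3} | OUT={a@B1, c@B6, d@B1, e@B5, f@B2, f@B3}

Merge at B6: IN[B6] = OUT[B5] = {a@B1, d@B1, e@B5, f@B2, f@B3}

Answer: {a@B1, d@B1, e@B5, f@B2, f@B3}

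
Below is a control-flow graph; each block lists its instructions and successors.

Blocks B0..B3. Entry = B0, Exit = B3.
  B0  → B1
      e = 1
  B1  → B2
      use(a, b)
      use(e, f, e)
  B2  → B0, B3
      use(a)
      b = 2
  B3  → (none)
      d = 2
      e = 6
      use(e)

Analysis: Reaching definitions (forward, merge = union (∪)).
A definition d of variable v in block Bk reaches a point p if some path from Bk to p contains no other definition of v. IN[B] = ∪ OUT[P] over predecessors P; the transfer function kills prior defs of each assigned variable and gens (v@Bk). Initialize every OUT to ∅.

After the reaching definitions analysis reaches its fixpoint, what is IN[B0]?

Answer: {b@B2, e@B0}

Trace:
Converged values:
  B0:   IN={b@B2, e@B0}   OUT={b@B2, e@B0}
  B1:   IN={b@B2, e@B0}   OUT={b@B2, e@B0}
  B2:   IN={b@B2, e@B0}   OUT={b@B2, e@B0}
  B3:   IN={b@B2, e@B0}   OUT={b@B2, d@B3, e@B3}

Merge at B0 (entry node, so the boundary value {} is joined with the incoming edge(s)): IN[B0] = {} ⊔ OUT[B2] = {b@B2, e@B0}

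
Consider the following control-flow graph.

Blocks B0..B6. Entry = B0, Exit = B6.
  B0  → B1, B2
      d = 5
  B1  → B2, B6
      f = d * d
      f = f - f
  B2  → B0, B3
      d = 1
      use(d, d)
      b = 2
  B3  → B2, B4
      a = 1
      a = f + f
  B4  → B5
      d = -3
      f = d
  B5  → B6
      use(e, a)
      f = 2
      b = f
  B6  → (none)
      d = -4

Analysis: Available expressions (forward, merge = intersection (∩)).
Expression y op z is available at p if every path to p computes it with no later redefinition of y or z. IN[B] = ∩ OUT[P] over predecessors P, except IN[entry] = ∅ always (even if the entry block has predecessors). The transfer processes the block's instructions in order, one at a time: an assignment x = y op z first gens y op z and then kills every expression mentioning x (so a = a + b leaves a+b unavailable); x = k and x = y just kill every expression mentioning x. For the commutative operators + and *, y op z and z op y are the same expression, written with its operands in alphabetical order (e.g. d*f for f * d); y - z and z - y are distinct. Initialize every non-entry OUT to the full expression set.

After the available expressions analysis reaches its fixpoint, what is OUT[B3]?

Answer: {f+f}

Trace:
Per-block solution:
  B0:   IN={}   OUT={}
  B1:   IN={}   OUT={d*d}
  B2:   IN={}   OUT={}
  B3:   IN={}   OUT={f+f}
  B4:   IN={f+f}   OUT={}
  B5:   IN={}   OUT={}
  B6:   IN={}   OUT={}

Merge at B3: IN[B3] = OUT[B2] = {}
Applying B3's transfer function to that IN value gives OUT[B3] (row B3 above).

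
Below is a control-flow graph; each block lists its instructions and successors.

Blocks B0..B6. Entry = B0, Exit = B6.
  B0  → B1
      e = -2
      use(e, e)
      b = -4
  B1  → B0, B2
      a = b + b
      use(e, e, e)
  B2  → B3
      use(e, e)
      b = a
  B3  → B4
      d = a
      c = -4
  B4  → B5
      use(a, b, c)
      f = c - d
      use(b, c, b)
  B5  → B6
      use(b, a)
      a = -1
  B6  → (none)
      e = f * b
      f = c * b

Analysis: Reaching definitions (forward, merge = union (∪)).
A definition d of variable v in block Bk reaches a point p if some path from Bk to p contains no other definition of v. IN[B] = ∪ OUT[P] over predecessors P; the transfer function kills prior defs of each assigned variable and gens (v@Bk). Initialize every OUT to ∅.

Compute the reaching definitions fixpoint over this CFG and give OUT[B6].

Answer: {a@B5, b@B2, c@B3, d@B3, e@B6, f@B6}

Derivation:
Converged values:
  B0: | IN={a@B1, b@B0, e@B0} | OUT={a@B1, b@B0, e@B0}
  B1: | IN={a@B1, b@B0, e@B0} | OUT={a@B1, b@B0, e@B0}
  B2: | IN={a@B1, b@B0, e@B0} | OUT={a@B1, b@B2, e@B0}
  B3: | IN={a@B1, b@B2, e@B0} | OUT={a@B1, b@B2, c@B3, d@B3, e@B0}
  B4: | IN={a@B1, b@B2, c@B3, d@B3, e@B0} | OUT={a@B1, b@B2, c@B3, d@B3, e@B0, f@B4}
  B5: | IN={a@B1, b@B2, c@B3, d@B3, e@B0, f@B4} | OUT={a@B5, b@B2, c@B3, d@B3, e@B0, f@B4}
  B6: | IN={a@B5, b@B2, c@B3, d@B3, e@B0, f@B4} | OUT={a@B5, b@B2, c@B3, d@B3, e@B6, f@B6}

Merge at B6: IN[B6] = OUT[B5] = {a@B5, b@B2, c@B3, d@B3, e@B0, f@B4}
Applying B6's transfer function to that IN value gives OUT[B6] (row B6 above).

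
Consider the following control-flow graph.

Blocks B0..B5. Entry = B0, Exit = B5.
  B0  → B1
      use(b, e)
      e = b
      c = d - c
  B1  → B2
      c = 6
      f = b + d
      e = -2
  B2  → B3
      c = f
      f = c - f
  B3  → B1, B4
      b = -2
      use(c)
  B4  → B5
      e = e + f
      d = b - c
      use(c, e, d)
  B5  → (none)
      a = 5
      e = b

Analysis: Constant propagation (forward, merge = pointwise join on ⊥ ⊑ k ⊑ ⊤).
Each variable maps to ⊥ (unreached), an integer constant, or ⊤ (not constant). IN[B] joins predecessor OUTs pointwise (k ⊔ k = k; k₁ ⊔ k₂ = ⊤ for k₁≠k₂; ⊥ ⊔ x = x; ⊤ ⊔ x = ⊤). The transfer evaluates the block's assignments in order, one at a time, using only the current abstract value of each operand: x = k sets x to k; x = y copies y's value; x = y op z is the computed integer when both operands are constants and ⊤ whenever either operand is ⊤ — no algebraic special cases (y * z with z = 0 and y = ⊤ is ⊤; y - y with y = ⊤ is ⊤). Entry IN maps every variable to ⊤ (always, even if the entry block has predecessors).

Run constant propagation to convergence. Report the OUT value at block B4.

Fixpoint table:
  B0: | IN=(all ⊤) | OUT=(all ⊤)
  B1: | IN=(all ⊤) | OUT={c:6, e:-2; rest ⊤}
  B2: | IN={c:6, e:-2; rest ⊤} | OUT={e:-2; rest ⊤}
  B3: | IN={e:-2; rest ⊤} | OUT={b:-2, e:-2; rest ⊤}
  B4: | IN={b:-2, e:-2; rest ⊤} | OUT={b:-2; rest ⊤}
  B5: | IN={b:-2; rest ⊤} | OUT={a:5, b:-2, e:-2; rest ⊤}

Merge at B4: IN[B4] = OUT[B3] = {a: ⊤, b: -2, c: ⊤, d: ⊤, e: -2, f: ⊤}
Applying B4's transfer function to that IN value gives OUT[B4] (row B4 above).

Answer: {a: ⊤, b: -2, c: ⊤, d: ⊤, e: ⊤, f: ⊤}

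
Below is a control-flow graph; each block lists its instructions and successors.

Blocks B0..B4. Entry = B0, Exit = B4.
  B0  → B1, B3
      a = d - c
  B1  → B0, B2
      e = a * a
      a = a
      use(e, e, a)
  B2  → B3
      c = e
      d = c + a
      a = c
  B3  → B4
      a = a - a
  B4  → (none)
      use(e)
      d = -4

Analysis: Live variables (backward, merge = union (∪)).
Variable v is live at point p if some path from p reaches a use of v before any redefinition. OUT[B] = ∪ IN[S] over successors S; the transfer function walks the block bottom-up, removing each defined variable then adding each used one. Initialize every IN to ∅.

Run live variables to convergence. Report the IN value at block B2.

Answer: {a, e}

Derivation:
Converged values:
  B0: | IN={c, d, e} | OUT={a, c, d, e}
  B1: | IN={a, c, d} | OUT={a, c, d, e}
  B2: | IN={a, e} | OUT={a, e}
  B3: | IN={a, e} | OUT={e}
  B4: | IN={e} | OUT={}

Merge at B2: OUT[B2] = IN[B3] = {a, e}
Applying B2's transfer function to that OUT value gives IN[B2] (row B2 above).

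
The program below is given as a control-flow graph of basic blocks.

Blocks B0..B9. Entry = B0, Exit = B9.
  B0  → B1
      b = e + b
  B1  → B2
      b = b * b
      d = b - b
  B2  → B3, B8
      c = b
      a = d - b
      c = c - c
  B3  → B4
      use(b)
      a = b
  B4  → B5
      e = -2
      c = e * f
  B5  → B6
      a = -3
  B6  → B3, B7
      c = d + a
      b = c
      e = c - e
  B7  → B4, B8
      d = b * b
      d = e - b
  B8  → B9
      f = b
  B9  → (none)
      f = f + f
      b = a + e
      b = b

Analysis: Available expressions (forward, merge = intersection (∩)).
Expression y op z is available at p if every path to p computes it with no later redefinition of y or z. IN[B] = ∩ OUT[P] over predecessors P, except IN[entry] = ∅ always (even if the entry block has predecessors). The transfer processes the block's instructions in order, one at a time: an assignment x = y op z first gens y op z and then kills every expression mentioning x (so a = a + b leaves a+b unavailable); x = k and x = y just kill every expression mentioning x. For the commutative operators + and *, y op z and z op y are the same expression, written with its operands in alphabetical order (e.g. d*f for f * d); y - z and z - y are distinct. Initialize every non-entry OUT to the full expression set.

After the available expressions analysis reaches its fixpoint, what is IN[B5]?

Answer: {e*f}

Trace:
Converged values:
  B0:  IN={}  OUT={}
  B1:  IN={}  OUT={b-b}
  B2:  IN={b-b}  OUT={b-b, d-b}
  B3:  IN={}  OUT={}
  B4:  IN={}  OUT={e*f}
  B5:  IN={e*f}  OUT={e*f}
  B6:  IN={e*f}  OUT={a+d}
  B7:  IN={a+d}  OUT={b*b, e-b}
  B8:  IN={}  OUT={}
  B9:  IN={}  OUT={a+e}

Merge at B5: IN[B5] = OUT[B4] = {e*f}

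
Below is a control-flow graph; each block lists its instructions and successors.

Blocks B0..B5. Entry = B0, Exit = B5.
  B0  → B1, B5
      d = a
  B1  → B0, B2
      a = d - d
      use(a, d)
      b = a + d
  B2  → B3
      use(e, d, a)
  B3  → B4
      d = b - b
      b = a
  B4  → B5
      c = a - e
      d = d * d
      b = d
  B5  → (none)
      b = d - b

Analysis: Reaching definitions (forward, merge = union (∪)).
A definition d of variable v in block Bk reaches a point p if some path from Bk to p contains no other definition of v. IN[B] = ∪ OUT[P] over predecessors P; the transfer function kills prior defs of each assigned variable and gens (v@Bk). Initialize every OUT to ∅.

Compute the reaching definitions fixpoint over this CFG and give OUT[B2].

Answer: {a@B1, b@B1, d@B0}

Working:
Converged values:
  B0:   IN={a@B1, b@B1, d@B0}   OUT={a@B1, b@B1, d@B0}
  B1:   IN={a@B1, b@B1, d@B0}   OUT={a@B1, b@B1, d@B0}
  B2:   IN={a@B1, b@B1, d@B0}   OUT={a@B1, b@B1, d@B0}
  B3:   IN={a@B1, b@B1, d@B0}   OUT={a@B1, b@B3, d@B3}
  B4:   IN={a@B1, b@B3, d@B3}   OUT={a@B1, b@B4, c@B4, d@B4}
  B5:   IN={a@B1, b@B1, b@B4, c@B4, d@B0, d@B4}   OUT={a@B1, b@B5, c@B4, d@B0, d@B4}

Merge at B2: IN[B2] = OUT[B1] = {a@B1, b@B1, d@B0}
Applying B2's transfer function to that IN value gives OUT[B2] (row B2 above).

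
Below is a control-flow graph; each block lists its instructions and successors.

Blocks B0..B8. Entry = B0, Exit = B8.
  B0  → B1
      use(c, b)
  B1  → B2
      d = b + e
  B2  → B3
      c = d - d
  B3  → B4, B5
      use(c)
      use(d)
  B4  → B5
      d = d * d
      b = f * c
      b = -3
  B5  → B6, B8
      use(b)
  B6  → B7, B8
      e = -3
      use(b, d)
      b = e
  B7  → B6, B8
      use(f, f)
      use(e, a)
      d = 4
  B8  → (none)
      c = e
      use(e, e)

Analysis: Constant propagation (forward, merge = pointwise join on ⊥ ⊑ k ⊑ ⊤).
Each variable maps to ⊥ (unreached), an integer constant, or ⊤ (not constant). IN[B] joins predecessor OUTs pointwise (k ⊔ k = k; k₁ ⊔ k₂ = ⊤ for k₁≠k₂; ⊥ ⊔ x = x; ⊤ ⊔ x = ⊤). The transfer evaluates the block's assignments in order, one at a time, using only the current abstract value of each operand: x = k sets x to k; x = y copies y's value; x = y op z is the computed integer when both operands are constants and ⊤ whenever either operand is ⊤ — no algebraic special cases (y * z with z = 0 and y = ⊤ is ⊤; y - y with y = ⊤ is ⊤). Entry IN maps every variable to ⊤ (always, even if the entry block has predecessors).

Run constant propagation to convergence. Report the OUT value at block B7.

Answer: {a: ⊤, b: -3, c: ⊤, d: 4, e: -3, f: ⊤}

Trace:
Per-block solution:
  B0:  IN=(all ⊤)  OUT=(all ⊤)
  B1:  IN=(all ⊤)  OUT=(all ⊤)
  B2:  IN=(all ⊤)  OUT=(all ⊤)
  B3:  IN=(all ⊤)  OUT=(all ⊤)
  B4:  IN=(all ⊤)  OUT={b:-3; rest ⊤}
  B5:  IN=(all ⊤)  OUT=(all ⊤)
  B6:  IN=(all ⊤)  OUT={b:-3, e:-3; rest ⊤}
  B7:  IN={b:-3, e:-3; rest ⊤}  OUT={b:-3, d:4, e:-3; rest ⊤}
  B8:  IN=(all ⊤)  OUT=(all ⊤)

Merge at B7: IN[B7] = OUT[B6] = {a: ⊤, b: -3, c: ⊤, d: ⊤, e: -3, f: ⊤}
Applying B7's transfer function to that IN value gives OUT[B7] (row B7 above).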